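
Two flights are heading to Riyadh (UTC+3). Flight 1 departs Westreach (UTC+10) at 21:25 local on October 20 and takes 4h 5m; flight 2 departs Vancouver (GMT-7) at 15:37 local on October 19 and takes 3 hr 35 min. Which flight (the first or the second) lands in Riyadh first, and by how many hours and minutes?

Flight 1 in UTC: 21:25 − 10:00 = 11:25 on Oct 20.
+4 hours and 5 minutes → arrive 15:30 UTC on Oct 20.
Flight 2 in UTC: 15:37 + 7:00 = 22:37 on Oct 19.
+3 hours 35 minutes → arrive 02:12 UTC on Oct 20.
Flight 2 lands earlier by 13 hours 18 minutes.

the second, by 13 hours 18 minutes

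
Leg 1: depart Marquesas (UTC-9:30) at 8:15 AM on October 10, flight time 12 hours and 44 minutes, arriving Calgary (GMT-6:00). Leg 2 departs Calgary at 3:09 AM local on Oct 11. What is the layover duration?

2 hours 40 minutes

Convert departure to UTC: 8:15 AM + 9:30 = 5:45 PM UTC on Oct 10.
Add 12 hours and 44 minutes flight time → 6:29 AM UTC (Oct 11).
Calgary is UTC−6:00, so local arrival = 6:29 AM − 6:00 = 12:29 AM on Oct 11.
Layover = 3:09 AM − 12:29 AM = 2 hours 40 minutes.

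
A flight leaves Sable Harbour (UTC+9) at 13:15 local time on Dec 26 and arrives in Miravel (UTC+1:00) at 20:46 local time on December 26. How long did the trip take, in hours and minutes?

15 hours 31 minutes

Miravel is 8:00 behind Sable Harbour.
Clock-face elapsed time (ignoring zones) is 7 hours 31 minutes.
Actual elapsed = 7 hours 31 minutes + 8:00 = 15 hours 31 minutes.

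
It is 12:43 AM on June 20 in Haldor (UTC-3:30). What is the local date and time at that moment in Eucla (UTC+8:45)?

12:58 PM on June 20

In UTC: 12:43 AM + 3:30 = 4:13 AM on Jun 20.
Eucla is UTC+8:45: 4:13 AM + 8:45 = 12:58 PM on Jun 20.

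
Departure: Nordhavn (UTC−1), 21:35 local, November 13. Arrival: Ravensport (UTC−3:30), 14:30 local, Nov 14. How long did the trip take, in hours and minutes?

Departure in UTC: 21:35 + 1:00 = 22:35 on Nov 13.
Arrival in UTC: 14:30 + 3:30 = 18:00 on Nov 14.
Elapsed = 18:00 − 22:35 (+1 day) = 19 hours 25 minutes.

19 hours 25 minutes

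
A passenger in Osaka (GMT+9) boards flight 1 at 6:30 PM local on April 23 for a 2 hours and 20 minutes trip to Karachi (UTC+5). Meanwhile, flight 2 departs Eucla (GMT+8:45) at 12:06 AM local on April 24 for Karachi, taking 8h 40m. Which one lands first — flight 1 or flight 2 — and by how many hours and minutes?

Flight 1 in UTC: 6:30 PM − 9:00 = 9:30 AM on Apr 23.
+2 hours and 20 minutes → arrive 11:50 AM UTC on Apr 23.
Flight 2 in UTC: 12:06 AM − 8:45 = 3:21 PM on Apr 23.
+8 hours 40 minutes → arrive 12:01 AM UTC on Apr 24.
Flight 1 lands earlier by 12 hours 11 minutes.

the first, by 12 hours 11 minutes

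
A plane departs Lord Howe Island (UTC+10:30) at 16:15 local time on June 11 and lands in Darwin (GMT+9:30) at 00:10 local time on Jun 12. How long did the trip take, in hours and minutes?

Departure in UTC: 16:15 − 10:30 = 05:45 on Jun 11.
Arrival in UTC: 00:10 − 9:30 = 14:40 on Jun 11.
Elapsed = 14:40 − 05:45 = 8 hours 55 minutes.

8 hours 55 minutes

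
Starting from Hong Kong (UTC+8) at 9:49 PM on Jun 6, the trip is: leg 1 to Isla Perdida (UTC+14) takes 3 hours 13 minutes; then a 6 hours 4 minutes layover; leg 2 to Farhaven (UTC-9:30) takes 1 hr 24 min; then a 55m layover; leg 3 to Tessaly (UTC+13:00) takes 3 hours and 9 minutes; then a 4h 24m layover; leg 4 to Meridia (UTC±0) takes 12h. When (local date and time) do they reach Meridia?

Convert departure to UTC: 9:49 PM − 8:00 = 1:49 PM UTC on Jun 6.
Add 3 hours and 13 minutes leg 1 → 5:02 PM UTC.
Add 6 hours 4 minutes layover in Isla Perdida → 11:06 PM UTC.
Add 1 hour 24 minutes leg 2 → 12:30 AM UTC (Jun 7).
Add 55 minutes layover in Farhaven → 1:25 AM UTC.
Add 3 hours 9 minutes leg 3 → 4:34 AM UTC.
Add 4 hours 24 minutes layover in Tessaly → 8:58 AM UTC.
Add 12 hours leg 4 → 8:58 PM UTC.
Meridia is UTC+0, so local arrival is the same: 8:58 PM on Jun 7.

8:58 PM on June 7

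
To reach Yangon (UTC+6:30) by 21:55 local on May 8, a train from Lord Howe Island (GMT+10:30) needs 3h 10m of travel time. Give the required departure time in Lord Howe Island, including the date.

22:45 on May 8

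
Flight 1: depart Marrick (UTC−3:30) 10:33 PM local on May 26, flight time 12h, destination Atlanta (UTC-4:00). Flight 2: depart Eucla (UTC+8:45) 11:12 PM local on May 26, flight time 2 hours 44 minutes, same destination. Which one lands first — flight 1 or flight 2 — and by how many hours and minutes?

the second, by 20 hours 52 minutes

Flight 1 in UTC: 10:33 PM + 3:30 = 2:03 AM on May 27.
+12 hours → arrive 2:03 PM UTC on May 27.
Flight 2 in UTC: 11:12 PM − 8:45 = 2:27 PM on May 26.
+2 hours 44 minutes → arrive 5:11 PM UTC on May 26.
Flight 2 lands earlier by 20 hours 52 minutes.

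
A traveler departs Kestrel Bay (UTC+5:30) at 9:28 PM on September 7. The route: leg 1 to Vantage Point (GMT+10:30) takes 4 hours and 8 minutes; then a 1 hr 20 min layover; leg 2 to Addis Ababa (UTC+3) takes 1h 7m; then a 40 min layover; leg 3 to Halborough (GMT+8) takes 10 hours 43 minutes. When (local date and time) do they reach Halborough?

5:56 PM on September 8

Convert departure to UTC: 9:28 PM − 5:30 = 3:58 PM UTC on Sep 7.
Add 4 hours and 8 minutes leg 1 → 8:06 PM UTC.
Add 1 hour 20 minutes layover in Vantage Point → 9:26 PM UTC.
Add 1 hour 7 minutes leg 2 → 10:33 PM UTC.
Add 40 minutes layover in Addis Ababa → 11:13 PM UTC.
Add 10 hours 43 minutes leg 3 → 9:56 AM UTC (Sep 8).
Halborough is UTC+8:00, so local arrival = 9:56 AM + 8:00 = 5:56 PM on Sep 8.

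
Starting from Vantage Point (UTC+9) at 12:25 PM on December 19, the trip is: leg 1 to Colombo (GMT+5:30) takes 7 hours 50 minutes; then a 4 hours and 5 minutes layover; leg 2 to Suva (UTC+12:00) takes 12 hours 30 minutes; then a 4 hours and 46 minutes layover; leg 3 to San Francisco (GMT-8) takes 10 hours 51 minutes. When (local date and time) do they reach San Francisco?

11:27 AM on Dec 20

Convert departure to UTC: 12:25 PM − 9:00 = 3:25 AM UTC on Dec 19.
Add 7 hours 50 minutes leg 1 → 11:15 AM UTC.
Add 4 hours and 5 minutes layover in Colombo → 3:20 PM UTC.
Add 12 hours and 30 minutes leg 2 → 3:50 AM UTC (Dec 20).
Add 4 hours and 46 minutes layover in Suva → 8:36 AM UTC.
Add 10 hours 51 minutes leg 3 → 7:27 PM UTC.
San Francisco is UTC−8:00, so local arrival = 7:27 PM − 8:00 = 11:27 AM on Dec 20.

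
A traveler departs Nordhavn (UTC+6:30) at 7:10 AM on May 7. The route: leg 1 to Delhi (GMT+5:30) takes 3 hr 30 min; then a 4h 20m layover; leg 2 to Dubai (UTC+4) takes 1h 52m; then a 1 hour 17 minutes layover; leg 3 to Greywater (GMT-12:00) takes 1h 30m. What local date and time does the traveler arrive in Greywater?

Convert departure to UTC: 7:10 AM − 6:30 = 12:40 AM UTC on May 7.
Add 3 hours 30 minutes leg 1 → 4:10 AM UTC.
Add 4 hours 20 minutes layover in Delhi → 8:30 AM UTC.
Add 1 hour and 52 minutes leg 2 → 10:22 AM UTC.
Add 1 hour 17 minutes layover in Dubai → 11:39 AM UTC.
Add 1 hour and 30 minutes leg 3 → 1:09 PM UTC.
Greywater is UTC−12:00, so local arrival = 1:09 PM − 12:00 = 1:09 AM on May 7.

1:09 AM on May 7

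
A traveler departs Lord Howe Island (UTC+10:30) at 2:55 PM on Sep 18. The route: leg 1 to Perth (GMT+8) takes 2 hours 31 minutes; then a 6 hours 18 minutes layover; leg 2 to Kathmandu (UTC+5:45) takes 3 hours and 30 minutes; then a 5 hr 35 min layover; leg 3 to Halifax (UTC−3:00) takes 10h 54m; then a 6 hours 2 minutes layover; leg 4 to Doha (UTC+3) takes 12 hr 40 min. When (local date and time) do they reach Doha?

6:55 AM on Sep 20

Convert departure to UTC: 2:55 PM − 10:30 = 4:25 AM UTC on Sep 18.
Add 2 hours 31 minutes leg 1 → 6:56 AM UTC.
Add 6 hours and 18 minutes layover in Perth → 1:14 PM UTC.
Add 3 hours and 30 minutes leg 2 → 4:44 PM UTC.
Add 5 hours 35 minutes layover in Kathmandu → 10:19 PM UTC.
Add 10 hours 54 minutes leg 3 → 9:13 AM UTC (Sep 19).
Add 6 hours 2 minutes layover in Halifax → 3:15 PM UTC.
Add 12 hours and 40 minutes leg 4 → 3:55 AM UTC (Sep 20).
Doha is UTC+3:00, so local arrival = 3:55 AM + 3:00 = 6:55 AM on Sep 20.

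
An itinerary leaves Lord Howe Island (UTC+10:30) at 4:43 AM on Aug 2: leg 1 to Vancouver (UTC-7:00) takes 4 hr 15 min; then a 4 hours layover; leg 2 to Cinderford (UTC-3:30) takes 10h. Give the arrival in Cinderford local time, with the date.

Convert departure to UTC: 4:43 AM − 10:30 = 6:13 PM UTC on Aug 1.
Add 4 hours 15 minutes leg 1 → 10:28 PM UTC.
Add 4 hours layover in Vancouver → 2:28 AM UTC (Aug 2).
Add 10 hours leg 2 → 12:28 PM UTC.
Cinderford is UTC−3:30, so local arrival = 12:28 PM − 3:30 = 8:58 AM on Aug 2.

8:58 AM on Aug 2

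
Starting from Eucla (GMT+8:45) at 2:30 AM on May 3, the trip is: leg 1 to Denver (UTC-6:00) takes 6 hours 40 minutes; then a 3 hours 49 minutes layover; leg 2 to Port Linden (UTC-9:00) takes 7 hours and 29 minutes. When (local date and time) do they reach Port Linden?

2:43 AM on May 3

Convert departure to UTC: 2:30 AM − 8:45 = 5:45 PM UTC on May 2.
Add 6 hours and 40 minutes leg 1 → 12:25 AM UTC (May 3).
Add 3 hours 49 minutes layover in Denver → 4:14 AM UTC.
Add 7 hours and 29 minutes leg 2 → 11:43 AM UTC.
Port Linden is UTC−9:00, so local arrival = 11:43 AM − 9:00 = 2:43 AM on May 3.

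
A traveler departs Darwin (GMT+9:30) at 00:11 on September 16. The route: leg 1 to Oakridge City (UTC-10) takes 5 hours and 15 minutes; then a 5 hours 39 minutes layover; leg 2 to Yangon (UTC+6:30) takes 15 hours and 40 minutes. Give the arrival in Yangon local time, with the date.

Convert departure to UTC: 00:11 − 9:30 = 14:41 UTC on Sep 15.
Add 5 hours 15 minutes leg 1 → 19:56 UTC.
Add 5 hours 39 minutes layover in Oakridge City → 01:35 UTC (Sep 16).
Add 15 hours and 40 minutes leg 2 → 17:15 UTC.
Yangon is UTC+6:30, so local arrival = 17:15 + 6:30 = 23:45 on Sep 16.

23:45 on Sep 16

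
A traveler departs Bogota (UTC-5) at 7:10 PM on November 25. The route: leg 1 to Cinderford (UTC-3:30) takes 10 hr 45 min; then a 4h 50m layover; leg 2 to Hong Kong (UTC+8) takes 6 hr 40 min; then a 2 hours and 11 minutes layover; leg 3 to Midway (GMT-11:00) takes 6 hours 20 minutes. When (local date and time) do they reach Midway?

Convert departure to UTC: 7:10 PM + 5:00 = 12:10 AM UTC on Nov 26.
Add 10 hours 45 minutes leg 1 → 10:55 AM UTC.
Add 4 hours and 50 minutes layover in Cinderford → 3:45 PM UTC.
Add 6 hours 40 minutes leg 2 → 10:25 PM UTC.
Add 2 hours and 11 minutes layover in Hong Kong → 12:36 AM UTC (Nov 27).
Add 6 hours 20 minutes leg 3 → 6:56 AM UTC.
Midway is UTC−11:00, so local arrival = 6:56 AM − 11:00 = 7:56 PM on Nov 26.

7:56 PM on Nov 26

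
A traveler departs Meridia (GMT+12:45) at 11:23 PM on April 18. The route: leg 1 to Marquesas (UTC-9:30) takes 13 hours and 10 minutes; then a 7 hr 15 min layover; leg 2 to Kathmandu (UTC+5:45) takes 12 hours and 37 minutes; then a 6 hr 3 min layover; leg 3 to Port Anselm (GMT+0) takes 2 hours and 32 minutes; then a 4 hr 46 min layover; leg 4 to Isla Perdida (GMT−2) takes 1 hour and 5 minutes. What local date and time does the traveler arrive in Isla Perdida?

Convert departure to UTC: 11:23 PM − 12:45 = 10:38 AM UTC on Apr 18.
Add 13 hours and 10 minutes leg 1 → 11:48 PM UTC.
Add 7 hours and 15 minutes layover in Marquesas → 7:03 AM UTC (Apr 19).
Add 12 hours and 37 minutes leg 2 → 7:40 PM UTC.
Add 6 hours 3 minutes layover in Kathmandu → 1:43 AM UTC (Apr 20).
Add 2 hours 32 minutes leg 3 → 4:15 AM UTC.
Add 4 hours and 46 minutes layover in Port Anselm → 9:01 AM UTC.
Add 1 hour and 5 minutes leg 4 → 10:06 AM UTC.
Isla Perdida is UTC−2:00, so local arrival = 10:06 AM − 2:00 = 8:06 AM on Apr 20.

8:06 AM on April 20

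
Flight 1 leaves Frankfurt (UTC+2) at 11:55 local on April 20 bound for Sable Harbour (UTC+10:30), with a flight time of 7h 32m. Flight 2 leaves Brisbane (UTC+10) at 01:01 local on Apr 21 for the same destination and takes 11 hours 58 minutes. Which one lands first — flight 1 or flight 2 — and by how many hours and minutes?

Flight 1 in UTC: 11:55 − 2:00 = 09:55 on Apr 20.
+7 hours and 32 minutes → arrive 17:27 UTC on Apr 20.
Flight 2 in UTC: 01:01 − 10:00 = 15:01 on Apr 20.
+11 hours 58 minutes → arrive 02:59 UTC on Apr 21.
Flight 1 lands earlier by 9 hours 32 minutes.

the first, by 9 hours 32 minutes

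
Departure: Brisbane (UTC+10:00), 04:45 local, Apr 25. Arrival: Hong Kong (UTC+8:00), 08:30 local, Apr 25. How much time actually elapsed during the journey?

5 hours 45 minutes

Departure in UTC: 04:45 − 10:00 = 18:45 on Apr 24.
Arrival in UTC: 08:30 − 8:00 = 00:30 on Apr 25.
Elapsed = 00:30 − 18:45 (+1 day) = 5 hours 45 minutes.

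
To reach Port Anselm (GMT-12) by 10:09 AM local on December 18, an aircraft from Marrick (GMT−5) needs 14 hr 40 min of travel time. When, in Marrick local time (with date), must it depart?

2:29 AM on December 18

Target arrival in UTC: 10:09 AM + 12:00 = 10:09 PM on Dec 18.
Subtract 14 hours 40 minutes → departure 7:29 AM UTC on Dec 18.
Marrick is UTC−5:00: 7:29 AM − 5:00 = 2:29 AM on Dec 18.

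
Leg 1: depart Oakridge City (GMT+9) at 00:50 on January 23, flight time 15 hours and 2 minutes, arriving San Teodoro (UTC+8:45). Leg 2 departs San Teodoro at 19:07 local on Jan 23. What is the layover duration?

3 hours 30 minutes

Convert departure to UTC: 00:50 − 9:00 = 15:50 UTC on Jan 22.
Add 15 hours 2 minutes flight time → 06:52 UTC (Jan 23).
San Teodoro is UTC+8:45, so local arrival = 06:52 + 8:45 = 15:37 on Jan 23.
Layover = 19:07 − 15:37 = 3 hours 30 minutes.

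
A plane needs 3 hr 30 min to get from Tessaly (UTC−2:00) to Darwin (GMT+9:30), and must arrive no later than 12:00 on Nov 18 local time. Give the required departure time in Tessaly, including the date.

21:00 on Nov 17

Target arrival in UTC: 12:00 − 9:30 = 02:30 on Nov 18.
Subtract 3 hours 30 minutes → departure 23:00 UTC on Nov 17.
Tessaly is UTC−2:00: 23:00 − 2:00 = 21:00 on Nov 17.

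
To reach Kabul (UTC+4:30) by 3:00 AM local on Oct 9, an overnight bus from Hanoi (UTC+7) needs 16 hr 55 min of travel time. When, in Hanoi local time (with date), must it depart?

12:35 PM on October 8

Target arrival in UTC: 3:00 AM − 4:30 = 10:30 PM on Oct 8.
Subtract 16 hours 55 minutes → departure 5:35 AM UTC on Oct 8.
Hanoi is UTC+7:00: 5:35 AM + 7:00 = 12:35 PM on Oct 8.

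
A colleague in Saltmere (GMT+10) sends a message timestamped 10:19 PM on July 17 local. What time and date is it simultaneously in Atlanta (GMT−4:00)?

8:19 AM on July 17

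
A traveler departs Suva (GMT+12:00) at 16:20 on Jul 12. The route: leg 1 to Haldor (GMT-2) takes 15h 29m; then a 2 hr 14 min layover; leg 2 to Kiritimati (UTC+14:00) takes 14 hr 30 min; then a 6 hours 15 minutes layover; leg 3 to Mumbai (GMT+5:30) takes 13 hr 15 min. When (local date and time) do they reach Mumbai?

Convert departure to UTC: 16:20 − 12:00 = 04:20 UTC on Jul 12.
Add 15 hours and 29 minutes leg 1 → 19:49 UTC.
Add 2 hours 14 minutes layover in Haldor → 22:03 UTC.
Add 14 hours 30 minutes leg 2 → 12:33 UTC (Jul 13).
Add 6 hours 15 minutes layover in Kiritimati → 18:48 UTC.
Add 13 hours and 15 minutes leg 3 → 08:03 UTC (Jul 14).
Mumbai is UTC+5:30, so local arrival = 08:03 + 5:30 = 13:33 on Jul 14.

13:33 on July 14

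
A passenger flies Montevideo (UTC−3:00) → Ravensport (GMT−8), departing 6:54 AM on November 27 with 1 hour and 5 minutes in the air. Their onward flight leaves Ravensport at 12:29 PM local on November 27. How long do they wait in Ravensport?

9 hours 30 minutes

Convert departure to UTC: 6:54 AM + 3:00 = 9:54 AM UTC on Nov 27.
Add 1 hour and 5 minutes flight time → 10:59 AM UTC.
Ravensport is UTC−8:00, so local arrival = 10:59 AM − 8:00 = 2:59 AM on Nov 27.
Layover = 12:29 PM − 2:59 AM = 9 hours 30 minutes.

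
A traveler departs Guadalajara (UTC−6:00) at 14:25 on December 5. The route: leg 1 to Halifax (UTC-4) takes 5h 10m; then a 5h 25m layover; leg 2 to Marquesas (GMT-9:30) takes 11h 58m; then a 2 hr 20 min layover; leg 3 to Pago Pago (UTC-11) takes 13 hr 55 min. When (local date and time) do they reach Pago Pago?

00:13 on December 7

Convert departure to UTC: 14:25 + 6:00 = 20:25 UTC on Dec 5.
Add 5 hours and 10 minutes leg 1 → 01:35 UTC (Dec 6).
Add 5 hours and 25 minutes layover in Halifax → 07:00 UTC.
Add 11 hours 58 minutes leg 2 → 18:58 UTC.
Add 2 hours 20 minutes layover in Marquesas → 21:18 UTC.
Add 13 hours 55 minutes leg 3 → 11:13 UTC (Dec 7).
Pago Pago is UTC−11:00, so local arrival = 11:13 − 11:00 = 00:13 on Dec 7.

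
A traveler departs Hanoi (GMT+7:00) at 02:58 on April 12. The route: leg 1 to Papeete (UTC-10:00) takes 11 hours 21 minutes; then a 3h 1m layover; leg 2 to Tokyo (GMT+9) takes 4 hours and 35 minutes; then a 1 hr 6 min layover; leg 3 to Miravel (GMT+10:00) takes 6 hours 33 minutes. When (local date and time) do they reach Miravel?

08:34 on April 13

Convert departure to UTC: 02:58 − 7:00 = 19:58 UTC on Apr 11.
Add 11 hours 21 minutes leg 1 → 07:19 UTC (Apr 12).
Add 3 hours and 1 minute layover in Papeete → 10:20 UTC.
Add 4 hours 35 minutes leg 2 → 14:55 UTC.
Add 1 hour 6 minutes layover in Tokyo → 16:01 UTC.
Add 6 hours 33 minutes leg 3 → 22:34 UTC.
Miravel is UTC+10:00, so local arrival = 22:34 + 10:00 = 08:34 on Apr 13.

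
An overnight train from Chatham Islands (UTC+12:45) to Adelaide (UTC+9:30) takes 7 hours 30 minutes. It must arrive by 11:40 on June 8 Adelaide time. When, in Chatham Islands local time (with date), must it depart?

Target arrival in UTC: 11:40 − 9:30 = 02:10 on Jun 8.
Subtract 7 hours 30 minutes → departure 18:40 UTC on Jun 7.
Chatham Islands is UTC+12:45: 18:40 + 12:45 = 07:25 on Jun 8.

07:25 on Jun 8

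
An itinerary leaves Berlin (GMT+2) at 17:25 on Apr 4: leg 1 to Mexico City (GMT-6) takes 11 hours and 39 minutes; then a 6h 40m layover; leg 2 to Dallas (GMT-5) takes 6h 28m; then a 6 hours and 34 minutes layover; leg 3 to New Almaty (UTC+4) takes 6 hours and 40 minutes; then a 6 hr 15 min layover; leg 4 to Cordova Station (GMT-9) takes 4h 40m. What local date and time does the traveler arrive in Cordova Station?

07:21 on April 6

Convert departure to UTC: 17:25 − 2:00 = 15:25 UTC on Apr 4.
Add 11 hours and 39 minutes leg 1 → 03:04 UTC (Apr 5).
Add 6 hours and 40 minutes layover in Mexico City → 09:44 UTC.
Add 6 hours and 28 minutes leg 2 → 16:12 UTC.
Add 6 hours 34 minutes layover in Dallas → 22:46 UTC.
Add 6 hours 40 minutes leg 3 → 05:26 UTC (Apr 6).
Add 6 hours and 15 minutes layover in New Almaty → 11:41 UTC.
Add 4 hours and 40 minutes leg 4 → 16:21 UTC.
Cordova Station is UTC−9:00, so local arrival = 16:21 − 9:00 = 07:21 on Apr 6.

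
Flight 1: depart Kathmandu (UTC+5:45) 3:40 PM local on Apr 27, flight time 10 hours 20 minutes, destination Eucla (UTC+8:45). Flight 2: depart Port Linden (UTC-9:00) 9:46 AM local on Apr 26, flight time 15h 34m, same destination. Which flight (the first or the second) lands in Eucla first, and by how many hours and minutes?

Flight 1 in UTC: 3:40 PM − 5:45 = 9:55 AM on Apr 27.
+10 hours 20 minutes → arrive 8:15 PM UTC on Apr 27.
Flight 2 in UTC: 9:46 AM + 9:00 = 6:46 PM on Apr 26.
+15 hours and 34 minutes → arrive 10:20 AM UTC on Apr 27.
Flight 2 lands earlier by 9 hours 55 minutes.

the second, by 9 hours 55 minutes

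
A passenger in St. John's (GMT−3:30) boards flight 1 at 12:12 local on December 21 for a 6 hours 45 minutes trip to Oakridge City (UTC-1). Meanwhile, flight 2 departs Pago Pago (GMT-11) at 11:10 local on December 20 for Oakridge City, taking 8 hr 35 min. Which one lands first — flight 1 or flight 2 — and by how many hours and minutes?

the second, by 15 hours 42 minutes

Flight 1 in UTC: 12:12 + 3:30 = 15:42 on Dec 21.
+6 hours 45 minutes → arrive 22:27 UTC on Dec 21.
Flight 2 in UTC: 11:10 + 11:00 = 22:10 on Dec 20.
+8 hours and 35 minutes → arrive 06:45 UTC on Dec 21.
Flight 2 lands earlier by 15 hours 42 minutes.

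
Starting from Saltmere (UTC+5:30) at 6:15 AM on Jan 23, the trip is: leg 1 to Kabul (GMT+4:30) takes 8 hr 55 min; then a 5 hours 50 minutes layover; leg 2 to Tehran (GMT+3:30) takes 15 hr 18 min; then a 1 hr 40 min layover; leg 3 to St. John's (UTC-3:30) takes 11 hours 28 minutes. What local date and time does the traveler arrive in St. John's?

4:26 PM on Jan 24

Convert departure to UTC: 6:15 AM − 5:30 = 12:45 AM UTC on Jan 23.
Add 8 hours and 55 minutes leg 1 → 9:40 AM UTC.
Add 5 hours and 50 minutes layover in Kabul → 3:30 PM UTC.
Add 15 hours 18 minutes leg 2 → 6:48 AM UTC (Jan 24).
Add 1 hour and 40 minutes layover in Tehran → 8:28 AM UTC.
Add 11 hours 28 minutes leg 3 → 7:56 PM UTC.
St. John's is UTC−3:30, so local arrival = 7:56 PM − 3:30 = 4:26 PM on Jan 24.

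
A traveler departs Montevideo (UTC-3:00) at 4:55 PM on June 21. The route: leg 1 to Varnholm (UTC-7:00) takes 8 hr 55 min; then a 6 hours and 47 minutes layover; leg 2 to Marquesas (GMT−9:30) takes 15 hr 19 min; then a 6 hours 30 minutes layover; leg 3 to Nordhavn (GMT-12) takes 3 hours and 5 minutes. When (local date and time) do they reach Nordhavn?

Convert departure to UTC: 4:55 PM + 3:00 = 7:55 PM UTC on Jun 21.
Add 8 hours 55 minutes leg 1 → 4:50 AM UTC (Jun 22).
Add 6 hours 47 minutes layover in Varnholm → 11:37 AM UTC.
Add 15 hours 19 minutes leg 2 → 2:56 AM UTC (Jun 23).
Add 6 hours and 30 minutes layover in Marquesas → 9:26 AM UTC.
Add 3 hours and 5 minutes leg 3 → 12:31 PM UTC.
Nordhavn is UTC−12:00, so local arrival = 12:31 PM − 12:00 = 12:31 AM on Jun 23.

12:31 AM on June 23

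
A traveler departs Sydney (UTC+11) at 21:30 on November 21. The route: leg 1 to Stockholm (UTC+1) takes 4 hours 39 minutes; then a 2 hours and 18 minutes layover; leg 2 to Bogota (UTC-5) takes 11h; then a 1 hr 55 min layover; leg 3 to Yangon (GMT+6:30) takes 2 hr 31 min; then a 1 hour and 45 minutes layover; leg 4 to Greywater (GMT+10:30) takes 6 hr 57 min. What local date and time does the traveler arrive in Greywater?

Convert departure to UTC: 21:30 − 11:00 = 10:30 UTC on Nov 21.
Add 4 hours 39 minutes leg 1 → 15:09 UTC.
Add 2 hours 18 minutes layover in Stockholm → 17:27 UTC.
Add 11 hours leg 2 → 04:27 UTC (Nov 22).
Add 1 hour 55 minutes layover in Bogota → 06:22 UTC.
Add 2 hours and 31 minutes leg 3 → 08:53 UTC.
Add 1 hour 45 minutes layover in Yangon → 10:38 UTC.
Add 6 hours and 57 minutes leg 4 → 17:35 UTC.
Greywater is UTC+10:30, so local arrival = 17:35 + 10:30 = 04:05 on Nov 23.

04:05 on November 23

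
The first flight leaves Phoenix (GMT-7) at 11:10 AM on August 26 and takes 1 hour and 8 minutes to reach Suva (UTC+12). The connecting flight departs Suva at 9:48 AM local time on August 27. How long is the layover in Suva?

2 hours 30 minutes

Convert departure to UTC: 11:10 AM + 7:00 = 6:10 PM UTC on Aug 26.
Add 1 hour and 8 minutes flight time → 7:18 PM UTC.
Suva is UTC+12:00, so local arrival = 7:18 PM + 12:00 = 7:18 AM on Aug 27.
Layover = 9:48 AM − 7:18 AM = 2 hours 30 minutes.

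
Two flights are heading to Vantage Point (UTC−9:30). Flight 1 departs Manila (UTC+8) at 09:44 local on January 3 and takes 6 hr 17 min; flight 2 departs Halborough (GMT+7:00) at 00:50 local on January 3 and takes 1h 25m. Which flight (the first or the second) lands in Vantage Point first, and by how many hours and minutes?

the second, by 12 hours 46 minutes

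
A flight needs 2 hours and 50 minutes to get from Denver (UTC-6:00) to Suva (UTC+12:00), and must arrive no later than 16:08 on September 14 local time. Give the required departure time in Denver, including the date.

Target arrival in UTC: 16:08 − 12:00 = 04:08 on Sep 14.
Subtract 2 hours and 50 minutes → departure 01:18 UTC on Sep 14.
Denver is UTC−6:00: 01:18 − 6:00 = 19:18 on Sep 13.

19:18 on September 13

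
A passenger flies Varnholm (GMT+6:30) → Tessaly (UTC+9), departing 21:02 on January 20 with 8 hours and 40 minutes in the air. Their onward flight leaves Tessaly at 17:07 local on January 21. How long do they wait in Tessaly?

8 hours 55 minutes

Convert departure to UTC: 21:02 − 6:30 = 14:32 UTC on Jan 20.
Add 8 hours 40 minutes flight time → 23:12 UTC.
Tessaly is UTC+9:00, so local arrival = 23:12 + 9:00 = 08:12 on Jan 21.
Layover = 17:07 − 08:12 = 8 hours 55 minutes.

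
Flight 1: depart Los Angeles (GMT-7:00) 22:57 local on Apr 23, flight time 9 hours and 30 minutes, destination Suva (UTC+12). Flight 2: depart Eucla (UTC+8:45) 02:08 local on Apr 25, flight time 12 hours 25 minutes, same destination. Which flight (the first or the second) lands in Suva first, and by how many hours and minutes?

the first, by 14 hours 21 minutes

Flight 1 in UTC: 22:57 + 7:00 = 05:57 on Apr 24.
+9 hours 30 minutes → arrive 15:27 UTC on Apr 24.
Flight 2 in UTC: 02:08 − 8:45 = 17:23 on Apr 24.
+12 hours and 25 minutes → arrive 05:48 UTC on Apr 25.
Flight 1 lands earlier by 14 hours 21 minutes.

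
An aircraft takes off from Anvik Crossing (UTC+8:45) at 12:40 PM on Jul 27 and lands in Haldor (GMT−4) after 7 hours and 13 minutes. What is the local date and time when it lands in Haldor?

Convert departure to UTC: 12:40 PM − 8:45 = 3:55 AM UTC on Jul 27.
Add 7 hours and 13 minutes travel time → 11:08 AM UTC.
Haldor is UTC−4:00, so local arrival = 11:08 AM − 4:00 = 7:08 AM on Jul 27.

7:08 AM on July 27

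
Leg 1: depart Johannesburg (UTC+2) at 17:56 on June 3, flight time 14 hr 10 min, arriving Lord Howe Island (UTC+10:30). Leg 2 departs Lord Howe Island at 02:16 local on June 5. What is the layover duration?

9 hours 40 minutes

Convert departure to UTC: 17:56 − 2:00 = 15:56 UTC on Jun 3.
Add 14 hours and 10 minutes flight time → 06:06 UTC (Jun 4).
Lord Howe Island is UTC+10:30, so local arrival = 06:06 + 10:30 = 16:36 on Jun 4.
Layover = 02:16 − 16:36 (+1 day) = 9 hours 40 minutes.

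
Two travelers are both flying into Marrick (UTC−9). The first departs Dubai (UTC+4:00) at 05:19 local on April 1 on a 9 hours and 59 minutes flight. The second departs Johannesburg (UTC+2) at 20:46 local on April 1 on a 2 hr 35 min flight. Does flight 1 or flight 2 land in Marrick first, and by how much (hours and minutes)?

Flight 1 in UTC: 05:19 − 4:00 = 01:19 on Apr 1.
+9 hours and 59 minutes → arrive 11:18 UTC on Apr 1.
Flight 2 in UTC: 20:46 − 2:00 = 18:46 on Apr 1.
+2 hours 35 minutes → arrive 21:21 UTC on Apr 1.
Flight 1 lands earlier by 10 hours 3 minutes.

the first, by 10 hours 3 minutes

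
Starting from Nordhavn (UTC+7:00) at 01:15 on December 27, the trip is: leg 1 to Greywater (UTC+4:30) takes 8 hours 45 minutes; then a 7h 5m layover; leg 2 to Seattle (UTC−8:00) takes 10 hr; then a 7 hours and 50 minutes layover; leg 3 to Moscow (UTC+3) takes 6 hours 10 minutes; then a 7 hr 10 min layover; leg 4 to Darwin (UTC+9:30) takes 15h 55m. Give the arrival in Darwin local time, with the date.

Convert departure to UTC: 01:15 − 7:00 = 18:15 UTC on Dec 26.
Add 8 hours and 45 minutes leg 1 → 03:00 UTC (Dec 27).
Add 7 hours and 5 minutes layover in Greywater → 10:05 UTC.
Add 10 hours leg 2 → 20:05 UTC.
Add 7 hours 50 minutes layover in Seattle → 03:55 UTC (Dec 28).
Add 6 hours 10 minutes leg 3 → 10:05 UTC.
Add 7 hours 10 minutes layover in Moscow → 17:15 UTC.
Add 15 hours and 55 minutes leg 4 → 09:10 UTC (Dec 29).
Darwin is UTC+9:30, so local arrival = 09:10 + 9:30 = 18:40 on Dec 29.

18:40 on December 29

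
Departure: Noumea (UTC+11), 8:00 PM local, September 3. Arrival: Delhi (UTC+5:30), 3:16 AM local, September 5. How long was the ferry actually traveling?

36 hours 46 minutes

Departure in UTC: 8:00 PM − 11:00 = 9:00 AM on Sep 3.
Arrival in UTC: 3:16 AM − 5:30 = 9:46 PM on Sep 4.
Elapsed = 9:46 PM − 9:00 AM (+1 day) = 36 hours 46 minutes.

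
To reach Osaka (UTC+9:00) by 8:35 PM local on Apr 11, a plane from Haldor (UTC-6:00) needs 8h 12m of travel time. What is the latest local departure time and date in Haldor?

9:23 PM on April 10

Target arrival in UTC: 8:35 PM − 9:00 = 11:35 AM on Apr 11.
Subtract 8 hours 12 minutes → departure 3:23 AM UTC on Apr 11.
Haldor is UTC−6:00: 3:23 AM − 6:00 = 9:23 PM on Apr 10.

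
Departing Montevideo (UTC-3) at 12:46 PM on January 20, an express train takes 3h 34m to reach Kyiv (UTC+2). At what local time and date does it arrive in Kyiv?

Convert departure to UTC: 12:46 PM + 3:00 = 3:46 PM UTC on Jan 20.
Add 3 hours and 34 minutes travel time → 7:20 PM UTC.
Kyiv is UTC+2:00, so local arrival = 7:20 PM + 2:00 = 9:20 PM on Jan 20.

9:20 PM on January 20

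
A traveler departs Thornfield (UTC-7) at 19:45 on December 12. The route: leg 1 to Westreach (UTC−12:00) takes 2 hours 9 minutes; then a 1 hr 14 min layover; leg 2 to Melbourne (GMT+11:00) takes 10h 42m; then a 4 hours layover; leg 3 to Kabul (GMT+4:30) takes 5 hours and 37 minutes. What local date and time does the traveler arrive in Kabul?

06:57 on December 14

Convert departure to UTC: 19:45 + 7:00 = 02:45 UTC on Dec 13.
Add 2 hours and 9 minutes leg 1 → 04:54 UTC.
Add 1 hour 14 minutes layover in Westreach → 06:08 UTC.
Add 10 hours 42 minutes leg 2 → 16:50 UTC.
Add 4 hours layover in Melbourne → 20:50 UTC.
Add 5 hours 37 minutes leg 3 → 02:27 UTC (Dec 14).
Kabul is UTC+4:30, so local arrival = 02:27 + 4:30 = 06:57 on Dec 14.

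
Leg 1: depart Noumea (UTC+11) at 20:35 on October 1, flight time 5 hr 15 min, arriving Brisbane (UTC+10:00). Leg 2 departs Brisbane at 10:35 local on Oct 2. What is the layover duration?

9 hours 45 minutes

Convert departure to UTC: 20:35 − 11:00 = 09:35 UTC on Oct 1.
Add 5 hours and 15 minutes flight time → 14:50 UTC.
Brisbane is UTC+10:00, so local arrival = 14:50 + 10:00 = 00:50 on Oct 2.
Layover = 10:35 − 00:50 = 9 hours 45 minutes.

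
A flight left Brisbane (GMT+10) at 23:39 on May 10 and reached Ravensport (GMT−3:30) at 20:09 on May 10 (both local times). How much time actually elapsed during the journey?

10 hours

Departure in UTC: 23:39 − 10:00 = 13:39 on May 10.
Arrival in UTC: 20:09 + 3:30 = 23:39 on May 10.
Elapsed = 23:39 − 13:39 = 10 hours.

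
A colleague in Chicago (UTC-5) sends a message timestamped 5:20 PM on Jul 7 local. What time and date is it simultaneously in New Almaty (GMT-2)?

New Almaty is 3:00 ahead of Chicago.
Shift by the zone difference: 5:20 PM + 3:00 = 8:20 PM on Jul 7 in New Almaty.

8:20 PM on July 7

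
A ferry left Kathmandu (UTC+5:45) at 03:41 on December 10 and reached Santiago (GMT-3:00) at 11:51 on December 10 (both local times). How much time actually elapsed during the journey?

16 hours 55 minutes

Departure in UTC: 03:41 − 5:45 = 21:56 on Dec 9.
Arrival in UTC: 11:51 + 3:00 = 14:51 on Dec 10.
Elapsed = 14:51 − 21:56 (+1 day) = 16 hours 55 minutes.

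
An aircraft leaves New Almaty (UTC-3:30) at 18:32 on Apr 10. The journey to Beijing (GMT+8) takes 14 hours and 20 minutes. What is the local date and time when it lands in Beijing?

Convert departure to UTC: 18:32 + 3:30 = 22:02 UTC on Apr 10.
Add 14 hours 20 minutes travel time → 12:22 UTC (Apr 11).
Beijing is UTC+8:00, so local arrival = 12:22 + 8:00 = 20:22 on Apr 11.

20:22 on April 11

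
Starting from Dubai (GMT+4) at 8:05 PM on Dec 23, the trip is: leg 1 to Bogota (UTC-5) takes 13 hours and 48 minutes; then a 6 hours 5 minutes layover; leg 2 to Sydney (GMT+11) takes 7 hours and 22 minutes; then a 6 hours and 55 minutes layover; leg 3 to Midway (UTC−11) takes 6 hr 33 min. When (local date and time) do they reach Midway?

Convert departure to UTC: 8:05 PM − 4:00 = 4:05 PM UTC on Dec 23.
Add 13 hours 48 minutes leg 1 → 5:53 AM UTC (Dec 24).
Add 6 hours and 5 minutes layover in Bogota → 11:58 AM UTC.
Add 7 hours 22 minutes leg 2 → 7:20 PM UTC.
Add 6 hours and 55 minutes layover in Sydney → 2:15 AM UTC (Dec 25).
Add 6 hours and 33 minutes leg 3 → 8:48 AM UTC.
Midway is UTC−11:00, so local arrival = 8:48 AM − 11:00 = 9:48 PM on Dec 24.

9:48 PM on December 24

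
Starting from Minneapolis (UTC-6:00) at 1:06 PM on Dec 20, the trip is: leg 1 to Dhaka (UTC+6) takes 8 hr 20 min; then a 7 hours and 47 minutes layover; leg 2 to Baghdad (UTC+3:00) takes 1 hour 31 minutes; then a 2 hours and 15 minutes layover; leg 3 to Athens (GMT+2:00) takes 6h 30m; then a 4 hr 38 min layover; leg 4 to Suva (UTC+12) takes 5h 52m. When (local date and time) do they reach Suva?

7:59 PM on December 22

Convert departure to UTC: 1:06 PM + 6:00 = 7:06 PM UTC on Dec 20.
Add 8 hours 20 minutes leg 1 → 3:26 AM UTC (Dec 21).
Add 7 hours and 47 minutes layover in Dhaka → 11:13 AM UTC.
Add 1 hour 31 minutes leg 2 → 12:44 PM UTC.
Add 2 hours and 15 minutes layover in Baghdad → 2:59 PM UTC.
Add 6 hours 30 minutes leg 3 → 9:29 PM UTC.
Add 4 hours 38 minutes layover in Athens → 2:07 AM UTC (Dec 22).
Add 5 hours 52 minutes leg 4 → 7:59 AM UTC.
Suva is UTC+12:00, so local arrival = 7:59 AM + 12:00 = 7:59 PM on Dec 22.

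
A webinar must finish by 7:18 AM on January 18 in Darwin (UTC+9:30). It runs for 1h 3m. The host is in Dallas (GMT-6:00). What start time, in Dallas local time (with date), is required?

Target end time in UTC: 7:18 AM − 9:30 = 9:48 PM on Jan 17.
Subtract 1 hour and 3 minutes → start 8:45 PM UTC on Jan 17.
Dallas is UTC−6:00: 8:45 PM − 6:00 = 2:45 PM on Jan 17.

2:45 PM on January 17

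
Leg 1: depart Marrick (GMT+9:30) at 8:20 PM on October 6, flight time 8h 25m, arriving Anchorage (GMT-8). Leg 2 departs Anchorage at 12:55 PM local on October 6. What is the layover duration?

Convert departure to UTC: 8:20 PM − 9:30 = 10:50 AM UTC on Oct 6.
Add 8 hours 25 minutes flight time → 7:15 PM UTC.
Anchorage is UTC−8:00, so local arrival = 7:15 PM − 8:00 = 11:15 AM on Oct 6.
Layover = 12:55 PM − 11:15 AM = 1 hour 40 minutes.

1 hour 40 minutes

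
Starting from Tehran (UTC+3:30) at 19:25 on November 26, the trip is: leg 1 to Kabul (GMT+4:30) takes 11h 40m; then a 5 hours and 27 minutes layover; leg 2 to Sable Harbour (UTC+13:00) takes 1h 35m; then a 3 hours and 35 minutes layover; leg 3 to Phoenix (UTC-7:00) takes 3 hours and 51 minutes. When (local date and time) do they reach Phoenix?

Convert departure to UTC: 19:25 − 3:30 = 15:55 UTC on Nov 26.
Add 11 hours 40 minutes leg 1 → 03:35 UTC (Nov 27).
Add 5 hours 27 minutes layover in Kabul → 09:02 UTC.
Add 1 hour 35 minutes leg 2 → 10:37 UTC.
Add 3 hours and 35 minutes layover in Sable Harbour → 14:12 UTC.
Add 3 hours and 51 minutes leg 3 → 18:03 UTC.
Phoenix is UTC−7:00, so local arrival = 18:03 − 7:00 = 11:03 on Nov 27.

11:03 on November 27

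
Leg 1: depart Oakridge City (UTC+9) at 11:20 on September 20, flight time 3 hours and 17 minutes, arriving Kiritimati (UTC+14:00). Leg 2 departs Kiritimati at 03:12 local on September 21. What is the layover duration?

Convert departure to UTC: 11:20 − 9:00 = 02:20 UTC on Sep 20.
Add 3 hours 17 minutes flight time → 05:37 UTC.
Kiritimati is UTC+14:00, so local arrival = 05:37 + 14:00 = 19:37 on Sep 20.
Layover = 03:12 − 19:37 (+1 day) = 7 hours 35 minutes.

7 hours 35 minutes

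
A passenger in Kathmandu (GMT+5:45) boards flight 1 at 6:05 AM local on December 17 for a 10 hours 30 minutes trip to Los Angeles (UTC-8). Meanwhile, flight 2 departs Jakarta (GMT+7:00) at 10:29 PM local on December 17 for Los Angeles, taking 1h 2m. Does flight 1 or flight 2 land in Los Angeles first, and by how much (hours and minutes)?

the first, by 5 hours 41 minutes

Flight 1 in UTC: 6:05 AM − 5:45 = 12:20 AM on Dec 17.
+10 hours 30 minutes → arrive 10:50 AM UTC on Dec 17.
Flight 2 in UTC: 10:29 PM − 7:00 = 3:29 PM on Dec 17.
+1 hour 2 minutes → arrive 4:31 PM UTC on Dec 17.
Flight 1 lands earlier by 5 hours 41 minutes.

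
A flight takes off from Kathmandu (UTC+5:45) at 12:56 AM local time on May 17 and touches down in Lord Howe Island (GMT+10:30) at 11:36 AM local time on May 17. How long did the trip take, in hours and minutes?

5 hours 55 minutes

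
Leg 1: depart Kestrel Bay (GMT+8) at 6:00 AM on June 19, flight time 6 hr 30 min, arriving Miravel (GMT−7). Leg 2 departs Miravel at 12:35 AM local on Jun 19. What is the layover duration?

3 hours 5 minutes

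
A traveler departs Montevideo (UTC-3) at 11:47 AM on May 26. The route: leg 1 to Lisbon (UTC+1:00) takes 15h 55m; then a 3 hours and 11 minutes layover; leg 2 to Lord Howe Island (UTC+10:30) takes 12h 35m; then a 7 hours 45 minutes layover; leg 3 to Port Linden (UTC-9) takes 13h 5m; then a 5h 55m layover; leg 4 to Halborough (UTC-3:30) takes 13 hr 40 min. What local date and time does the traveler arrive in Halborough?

11:23 AM on May 29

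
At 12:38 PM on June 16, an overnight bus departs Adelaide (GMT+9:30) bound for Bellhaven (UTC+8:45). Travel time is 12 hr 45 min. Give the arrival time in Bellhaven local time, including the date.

12:38 AM on June 17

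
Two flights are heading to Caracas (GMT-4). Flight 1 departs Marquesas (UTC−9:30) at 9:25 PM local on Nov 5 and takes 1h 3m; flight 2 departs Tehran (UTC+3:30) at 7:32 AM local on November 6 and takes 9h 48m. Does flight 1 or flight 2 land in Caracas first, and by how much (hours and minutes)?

Flight 1 in UTC: 9:25 PM + 9:30 = 6:55 AM on Nov 6.
+1 hour and 3 minutes → arrive 7:58 AM UTC on Nov 6.
Flight 2 in UTC: 7:32 AM − 3:30 = 4:02 AM on Nov 6.
+9 hours 48 minutes → arrive 1:50 PM UTC on Nov 6.
Flight 1 lands earlier by 5 hours 52 minutes.

the first, by 5 hours 52 minutes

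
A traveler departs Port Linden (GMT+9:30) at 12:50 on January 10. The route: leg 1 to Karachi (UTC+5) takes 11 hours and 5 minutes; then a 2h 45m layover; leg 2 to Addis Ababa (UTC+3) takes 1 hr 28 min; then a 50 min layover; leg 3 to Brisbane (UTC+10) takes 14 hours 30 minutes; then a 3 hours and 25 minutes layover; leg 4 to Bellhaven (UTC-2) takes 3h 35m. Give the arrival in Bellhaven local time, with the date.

Convert departure to UTC: 12:50 − 9:30 = 03:20 UTC on Jan 10.
Add 11 hours and 5 minutes leg 1 → 14:25 UTC.
Add 2 hours and 45 minutes layover in Karachi → 17:10 UTC.
Add 1 hour and 28 minutes leg 2 → 18:38 UTC.
Add 50 minutes layover in Addis Ababa → 19:28 UTC.
Add 14 hours 30 minutes leg 3 → 09:58 UTC (Jan 11).
Add 3 hours 25 minutes layover in Brisbane → 13:23 UTC.
Add 3 hours 35 minutes leg 4 → 16:58 UTC.
Bellhaven is UTC−2:00, so local arrival = 16:58 − 2:00 = 14:58 on Jan 11.

14:58 on January 11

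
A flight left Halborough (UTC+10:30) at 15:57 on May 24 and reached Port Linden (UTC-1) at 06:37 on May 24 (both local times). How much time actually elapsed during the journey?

2 hours 10 minutes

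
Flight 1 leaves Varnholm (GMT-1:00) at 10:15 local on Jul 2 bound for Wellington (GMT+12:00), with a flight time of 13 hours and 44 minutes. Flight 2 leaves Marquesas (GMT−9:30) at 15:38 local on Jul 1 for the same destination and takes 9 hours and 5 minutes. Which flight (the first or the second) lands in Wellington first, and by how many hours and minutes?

the second, by 14 hours 46 minutes

Flight 1 in UTC: 10:15 + 1:00 = 11:15 on Jul 2.
+13 hours and 44 minutes → arrive 00:59 UTC on Jul 3.
Flight 2 in UTC: 15:38 + 9:30 = 01:08 on Jul 2.
+9 hours and 5 minutes → arrive 10:13 UTC on Jul 2.
Flight 2 lands earlier by 14 hours 46 minutes.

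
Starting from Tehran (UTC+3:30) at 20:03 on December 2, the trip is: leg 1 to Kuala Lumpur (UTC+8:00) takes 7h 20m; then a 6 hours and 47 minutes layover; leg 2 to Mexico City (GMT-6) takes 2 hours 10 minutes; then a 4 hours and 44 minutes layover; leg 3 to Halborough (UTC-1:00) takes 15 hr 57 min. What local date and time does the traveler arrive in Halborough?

Convert departure to UTC: 20:03 − 3:30 = 16:33 UTC on Dec 2.
Add 7 hours and 20 minutes leg 1 → 23:53 UTC.
Add 6 hours and 47 minutes layover in Kuala Lumpur → 06:40 UTC (Dec 3).
Add 2 hours 10 minutes leg 2 → 08:50 UTC.
Add 4 hours 44 minutes layover in Mexico City → 13:34 UTC.
Add 15 hours and 57 minutes leg 3 → 05:31 UTC (Dec 4).
Halborough is UTC−1:00, so local arrival = 05:31 − 1:00 = 04:31 on Dec 4.

04:31 on Dec 4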